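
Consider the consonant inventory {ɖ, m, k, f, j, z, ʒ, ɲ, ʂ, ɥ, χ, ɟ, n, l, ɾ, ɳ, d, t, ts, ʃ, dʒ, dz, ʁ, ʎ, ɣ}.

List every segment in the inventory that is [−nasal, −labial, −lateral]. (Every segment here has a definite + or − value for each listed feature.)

Among the inventory, the [−nasal] segments are /ɖ, k, f, j, z, ʒ, ʂ, ɥ, χ, ɟ, l, ɾ, d, t, ts, ʃ, dʒ, dz, ʁ, ʎ, ɣ/.
Among these, [−labial] gives /ɖ, k, j, z, ʒ, ʂ, χ, ɟ, l, ɾ, d, t, ts, ʃ, dʒ, dz, ʁ, ʎ, ɣ/.
Within that set, [−lateral] leaves /ɖ, k, j, z, ʒ, ʂ, χ, ɟ, ɾ, d, t, ts, ʃ, dʒ, dz, ʁ, ɣ/.

ɖ, k, j, z, ʒ, ʂ, χ, ɟ, ɾ, d, t, ts, ʃ, dʒ, dz, ʁ, ɣ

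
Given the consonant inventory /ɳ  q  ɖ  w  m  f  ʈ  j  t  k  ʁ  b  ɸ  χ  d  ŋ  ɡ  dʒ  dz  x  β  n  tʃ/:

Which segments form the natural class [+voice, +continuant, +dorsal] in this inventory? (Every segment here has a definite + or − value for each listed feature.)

w, j, ʁ

Among the inventory, the [+voice] segments are /ɳ, ɖ, w, m, j, ʁ, b, d, ŋ, ɡ, dʒ, dz, β, n/.
Of those, [+continuant] gives /w, j, ʁ, β/.
Then [+dorsal] leaves /w, j, ʁ/.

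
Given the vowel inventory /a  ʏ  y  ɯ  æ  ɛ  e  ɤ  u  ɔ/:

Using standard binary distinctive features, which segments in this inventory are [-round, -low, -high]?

ɛ, e, ɤ

Checking each segment against [-round], [-low], [-high]: /ɛ/ (mid front unrounded lax vowel), /e/ (mid front unrounded tense vowel), /ɤ/ (mid back unrounded tense vowel) satisfy every feature; every other segment in the inventory fails at least one.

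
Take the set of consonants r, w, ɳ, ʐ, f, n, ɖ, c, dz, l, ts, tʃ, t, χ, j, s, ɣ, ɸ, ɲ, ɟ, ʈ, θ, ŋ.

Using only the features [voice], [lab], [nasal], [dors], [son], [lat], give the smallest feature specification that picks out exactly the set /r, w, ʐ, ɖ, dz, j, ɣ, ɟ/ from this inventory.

[+voice, −nasal, −lat]

Every target segment is [+voice], [−nasal], [−lateral]; each remaining inventory member fails at least one of these. Each conjunct is needed — [−nasal, −lateral] alone would also admit /f, c, ts, tʃ, …/; [+voice, −lateral] alone would also admit /ɳ, n, ɲ, ŋ/; [+voice, −nasal] alone would also admit /l/ — and no other combination of two listed features has exactly this extension, so three is the minimum.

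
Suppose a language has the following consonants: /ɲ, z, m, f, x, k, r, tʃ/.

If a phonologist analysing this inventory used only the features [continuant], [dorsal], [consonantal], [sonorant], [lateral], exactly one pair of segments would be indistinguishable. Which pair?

On the given features, /f/ and /z/ have an identical profile: [+continuant], [−dorsal], [+consonantal], [−sonorant], [−lateral]. No other two segments in the inventory coincide on all 5 features. (They do differ in [voice], [labial] and [coronal], which are not among the given features.)

f, z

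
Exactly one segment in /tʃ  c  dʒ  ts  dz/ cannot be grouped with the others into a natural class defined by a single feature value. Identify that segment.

/dz, dʒ, tʃ, ts/ are all [+delayed release], but /c/ (voiceless palatal stop) is [−delayed release]. No other single segment can be removed to leave a set sharing one feature value that the removed segment lacks, so /c/ is the odd one out.

c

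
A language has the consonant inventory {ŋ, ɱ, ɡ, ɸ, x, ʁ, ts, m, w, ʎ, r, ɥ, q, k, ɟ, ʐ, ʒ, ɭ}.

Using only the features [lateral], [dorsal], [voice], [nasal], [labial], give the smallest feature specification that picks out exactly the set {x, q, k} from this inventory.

[−voice, +dorsal]

The class [−voice], [+dorsal] has exactly /x, q, k/ as its extension in this inventory. No smaller conjunction from the listed features achieves this: [+dorsal] alone would also admit /ŋ, ɡ, ʁ, w, …/; [−voice] alone would also admit /ɸ, ts/; and checking the remaining single features turns up none with this extension.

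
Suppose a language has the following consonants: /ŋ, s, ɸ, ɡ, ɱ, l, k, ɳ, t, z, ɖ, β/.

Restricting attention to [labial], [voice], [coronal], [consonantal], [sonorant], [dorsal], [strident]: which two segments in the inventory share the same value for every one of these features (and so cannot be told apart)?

On the given features, /l/ and /ɳ/ have an identical profile: [-labial], [+voice], [+coronal], [+consonantal], [+sonorant], [-dorsal], [-strident]. No other two segments in the inventory coincide on all 7 features. (They do differ in [nasal], [lateral] and [anterior], which are not among the given features.)

l, ɳ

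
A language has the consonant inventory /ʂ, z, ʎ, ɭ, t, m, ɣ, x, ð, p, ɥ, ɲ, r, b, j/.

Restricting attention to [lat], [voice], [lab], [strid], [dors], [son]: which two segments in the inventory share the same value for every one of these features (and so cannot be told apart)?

/j/ (palatal glide) and /ɲ/ (palatal nasal) are both [−lateral], [+voice], [−labial], [−strident], [+dorsal], [+sonorant], so none of the listed features separates them. (They do differ in [nasal] and [continuant], which are not among the given features.) Every other pair in the inventory differs on at least one listed feature.

j, ɲ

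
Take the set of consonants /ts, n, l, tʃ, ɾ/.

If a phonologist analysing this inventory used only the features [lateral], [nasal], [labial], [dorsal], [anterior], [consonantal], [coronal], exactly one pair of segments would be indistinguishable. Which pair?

ɾ, ts

On the given features, /ɾ/ and /ts/ have an identical profile: [−lateral], [−nasal], [−labial], [−dorsal], [+anterior], [+consonantal], [+coronal]. No other two segments in the inventory coincide on all 7 features. (They do differ in [sonorant], [voice] and [strident], which are not among the given features.)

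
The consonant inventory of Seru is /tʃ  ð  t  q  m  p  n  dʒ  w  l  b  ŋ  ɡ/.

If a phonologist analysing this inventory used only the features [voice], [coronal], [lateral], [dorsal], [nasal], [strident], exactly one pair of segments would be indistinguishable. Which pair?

ɡ, w

/ɡ/ (voiced velar stop) and /w/ (labial-velar glide) are both [+voice], [−coronal], [−lateral], [+dorsal], [−nasal], [−strident], so none of the listed features separates them. (They do differ in [sonorant], [continuant], [labial] and [round], which are not among the given features.) Every other pair in the inventory differs on at least one listed feature.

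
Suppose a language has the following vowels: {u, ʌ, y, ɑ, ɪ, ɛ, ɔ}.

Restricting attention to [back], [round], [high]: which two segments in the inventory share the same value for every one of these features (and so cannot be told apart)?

ʌ, ɑ

On the given features, /ʌ/ and /ɑ/ have an identical profile: [+back], [−round], [−high]. No other two segments in the inventory coincide on all 3 features. (They do differ in [low], which is not among the given features.)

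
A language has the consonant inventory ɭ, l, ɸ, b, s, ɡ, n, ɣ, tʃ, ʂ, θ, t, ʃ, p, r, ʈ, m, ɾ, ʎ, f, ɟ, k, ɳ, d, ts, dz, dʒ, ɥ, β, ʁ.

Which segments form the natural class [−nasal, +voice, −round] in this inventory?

Eliminate segments failing any feature: /ɸ, s, tʃ, ʂ, θ, t, ʃ, p, ʈ, f, k, ts/ are [−voice]; /n, m, ɳ/ are [+nasal]; /ɥ/ is [+round]. The remaining /ɭ, l, b, ɡ, ɣ, r, ɾ, ʎ, ɟ, d, dz, dʒ, β, ʁ/ satisfy [−nasal], [+voice], [−round].

ɭ, l, b, ɡ, ɣ, r, ɾ, ʎ, ɟ, d, dz, dʒ, β, ʁ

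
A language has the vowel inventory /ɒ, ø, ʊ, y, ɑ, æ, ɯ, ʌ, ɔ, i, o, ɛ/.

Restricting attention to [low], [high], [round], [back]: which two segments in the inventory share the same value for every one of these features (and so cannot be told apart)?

ɔ, o

/ɔ/ (mid back rounded lax vowel) and /o/ (mid back rounded tense vowel) are both [−low], [−high], [+round], [+back], so none of the listed features separates them. (They do differ in [tense], which is not among the given features.) Every other pair in the inventory differs on at least one listed feature.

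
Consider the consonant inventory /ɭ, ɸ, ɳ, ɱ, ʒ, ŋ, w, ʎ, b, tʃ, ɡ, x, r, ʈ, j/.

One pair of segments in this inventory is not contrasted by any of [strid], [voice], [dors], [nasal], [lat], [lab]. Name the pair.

Both /ɡ/ and /j/ are [−strident], [+voice], [+dorsal], [−nasal], [−lateral], [−labial]. Since the list omits [sonorant], [continuant] and [back] — which do distinguish the voiced velar stop from the palatal glide — this pair collapses; all other pairs remain distinct.

ɡ, j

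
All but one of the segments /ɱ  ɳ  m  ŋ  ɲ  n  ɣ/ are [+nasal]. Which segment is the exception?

ɣ

Every segment except /ɣ/ is [+nasal]. /ɣ/ (voiced velar fricative) is [−nasal], so it is the exception.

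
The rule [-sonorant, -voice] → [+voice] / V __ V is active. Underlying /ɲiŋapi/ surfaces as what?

[ɲiŋabi]

/p/ satisfies [-sonorant, -voice] and sits in V __ V. The [+voice] counterpart of the voiceless bilabial stop is /b/. Other segments in /ɲiŋapi/ either fail the structural description or are not in the environment, so the surface form is [ɲiŋabi].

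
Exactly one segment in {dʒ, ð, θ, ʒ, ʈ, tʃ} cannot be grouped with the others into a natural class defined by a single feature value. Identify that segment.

ʈ

[distributed] groups all but one: /ð, θ, dʒ, tʃ, ʒ/ share [+distributed] while /ʈ/ (voiceless retroflex stop) alone is [−distributed]. Removing any other segment would not leave a single-feature class that excludes it.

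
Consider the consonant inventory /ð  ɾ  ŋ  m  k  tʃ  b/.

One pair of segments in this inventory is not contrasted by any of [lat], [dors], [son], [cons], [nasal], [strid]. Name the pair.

b, ð

On the given features, /b/ and /ð/ have an identical profile: [−lateral], [−dorsal], [−sonorant], [+consonantal], [−nasal], [−strident]. No other two segments in the inventory coincide on all 6 features. (They do differ in [continuant], [labial] and [coronal], which are not among the given features.)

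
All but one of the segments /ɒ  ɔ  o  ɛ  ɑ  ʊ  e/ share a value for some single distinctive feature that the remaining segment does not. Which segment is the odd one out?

/o, ɛ, ɒ, ɑ, e, ɔ/ are all [-high], but /ʊ/ (high back rounded lax vowel) is [+high]. No other single segment can be removed to leave a set sharing one feature value that the removed segment lacks, so /ʊ/ is the odd one out.

ʊ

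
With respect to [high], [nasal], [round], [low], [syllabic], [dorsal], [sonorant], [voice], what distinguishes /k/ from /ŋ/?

/k/ (voiceless velar stop) and /ŋ/ (velar nasal) agree on [+high], [−round], [−low], [−syllabic], [+dorsal]. They differ on [sonorant] (/k/ [−], /ŋ/ [+]), [voice] (/k/ [−], /ŋ/ [+]), [nasal] (/k/ [−], /ŋ/ [+]).

[sonorant], [voice], [nasal]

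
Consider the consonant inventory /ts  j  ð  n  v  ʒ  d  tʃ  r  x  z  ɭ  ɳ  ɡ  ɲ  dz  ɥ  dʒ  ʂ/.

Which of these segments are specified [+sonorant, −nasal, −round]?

j, r, ɭ

Eliminate segments failing any feature: /ts, ð, v, ʒ, d, tʃ, x, z, ɡ, dz, dʒ, ʂ/ are [−sonorant]; /n, ɳ, ɲ/ are [+nasal]; /ɥ/ is [+round]. The remaining /j, r, ɭ/ satisfy [+sonorant], [−nasal], [−round].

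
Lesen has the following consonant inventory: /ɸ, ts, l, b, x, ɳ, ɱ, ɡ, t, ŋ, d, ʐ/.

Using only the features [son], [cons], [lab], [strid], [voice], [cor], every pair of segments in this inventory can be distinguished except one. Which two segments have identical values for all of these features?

ɳ, l

Both /ɳ/ and /l/ are [+sonorant], [+consonantal], [−labial], [−strident], [+voice], [+coronal]. Since the list omits [nasal], [lateral] and [anterior] — which do distinguish the retroflex nasal from the alveolar lateral approximant — this pair collapses; all other pairs remain distinct.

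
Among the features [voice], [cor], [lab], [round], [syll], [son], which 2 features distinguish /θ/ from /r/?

[sonorant], [voice]

/θ/ is the voiceless dental fricative and /r/ is the alveolar trill. Both are [+coronal], [-labial], [-round], [-syllabic]. /θ/ is [-sonorant] while /r/ is [+sonorant]; /θ/ is [-voice] while /r/ is [+voice], so the distinguishing features are [sonorant], [voice].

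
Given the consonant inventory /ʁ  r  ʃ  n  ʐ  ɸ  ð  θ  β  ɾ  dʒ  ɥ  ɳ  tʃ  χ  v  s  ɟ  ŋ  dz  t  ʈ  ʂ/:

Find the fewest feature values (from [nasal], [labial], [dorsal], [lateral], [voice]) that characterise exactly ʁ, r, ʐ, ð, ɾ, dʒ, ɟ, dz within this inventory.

[+voice, -nasal, -labial]

/ʁ, r, ʐ, ð, ɾ, dʒ, ɟ, dz/ are all [+voice], [-nasal], [-labial], and no other segment in the inventory matches all three values. Dropping any one of them over-generates: [-nasal, -labial] alone would also admit /ʃ, θ, tʃ, χ, …/; [+voice, -labial] alone would also admit /n, ɳ, ŋ/; [+voice, -nasal] alone would also admit /β, ɥ, v/. No other combination of two listed features picks out exactly this set either, so fewer than three features will not do.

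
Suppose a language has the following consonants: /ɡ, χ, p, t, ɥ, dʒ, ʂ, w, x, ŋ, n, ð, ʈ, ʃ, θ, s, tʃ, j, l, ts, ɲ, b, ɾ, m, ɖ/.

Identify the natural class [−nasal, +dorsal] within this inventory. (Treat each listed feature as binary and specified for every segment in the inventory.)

ɡ, χ, ɥ, w, x, j

Checking each segment against [−nasal], [+dorsal]: /ɡ/ (voiced velar stop), /χ/ (voiceless uvular fricative), /ɥ/ (labial-palatal glide), /w/ (labial-velar glide), /x/ (voiceless velar fricative), /j/ (palatal glide) satisfy every feature; every other segment in the inventory fails at least one.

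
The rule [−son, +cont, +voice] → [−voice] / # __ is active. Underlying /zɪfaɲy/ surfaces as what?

The only segment in the rule's environment that also matches [−son, +cont, +voice] is /z/. Applying [−voice] turns the voiced alveolar fricative into /s/ (voiceless alveolar fricative), giving [sɪfaɲy].

[sɪfaɲy]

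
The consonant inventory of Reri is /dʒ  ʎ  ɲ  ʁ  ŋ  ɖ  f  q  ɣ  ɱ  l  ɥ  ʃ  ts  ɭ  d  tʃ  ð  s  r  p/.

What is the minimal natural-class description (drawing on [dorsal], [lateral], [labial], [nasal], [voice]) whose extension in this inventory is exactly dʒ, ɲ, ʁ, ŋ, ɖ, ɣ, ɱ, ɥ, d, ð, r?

[+voice, −lateral]

Every target segment is [+voice], [−lateral]; each remaining inventory member fails at least one of these. Each conjunct is needed — [−lateral] alone would also admit /f, q, ʃ, ts, …/; [+voice] alone would also admit /ʎ, l, ɭ/ — and no other single listed feature has exactly this extension, so two is the minimum.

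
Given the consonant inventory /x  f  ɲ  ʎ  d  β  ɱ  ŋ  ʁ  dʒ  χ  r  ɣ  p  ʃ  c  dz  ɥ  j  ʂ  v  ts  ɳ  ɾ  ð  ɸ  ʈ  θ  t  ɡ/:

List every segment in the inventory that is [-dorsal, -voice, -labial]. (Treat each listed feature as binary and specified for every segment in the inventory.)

Eliminate segments failing any feature: /x, ɲ, ʎ, ŋ, ʁ, χ, ɣ, c, ɥ, j, ɡ/ are [+dorsal]; /f, p, ɸ/ are [+labial]; /d, β, ɱ, dʒ, r, dz, v, ɳ, ɾ, ð/ are [+voice]. The remaining /ʃ, ʂ, ts, ʈ, θ, t/ satisfy [-dorsal], [-voice], [-labial].

ʃ, ʂ, ts, ʈ, θ, t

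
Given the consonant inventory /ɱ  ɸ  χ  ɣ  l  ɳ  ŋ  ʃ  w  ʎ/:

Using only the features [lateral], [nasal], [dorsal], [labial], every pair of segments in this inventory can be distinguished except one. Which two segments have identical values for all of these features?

ɣ, χ

On the given features, /ɣ/ and /χ/ have an identical profile: [-lateral], [-nasal], [+dorsal], [-labial]. No other two segments in the inventory coincide on all 4 features. (They do differ in [voice] and [high], which are not among the given features.)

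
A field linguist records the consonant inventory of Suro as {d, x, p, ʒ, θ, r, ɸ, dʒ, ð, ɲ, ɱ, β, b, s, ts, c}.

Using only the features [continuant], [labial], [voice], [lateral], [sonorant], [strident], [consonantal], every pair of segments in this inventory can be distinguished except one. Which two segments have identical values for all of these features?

θ, x

On the given features, /θ/ and /x/ have an identical profile: [+continuant], [-labial], [-voice], [-lateral], [-sonorant], [-strident], [+consonantal]. No other two segments in the inventory coincide on all 7 features. (They do differ in [coronal] and [dorsal], which are not among the given features.)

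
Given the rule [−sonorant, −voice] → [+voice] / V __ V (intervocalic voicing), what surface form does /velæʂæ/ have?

Only /ʂ/ occurs between two vowels (/æ/ __ /æ/) and matches the structural description. It is a voiceless retroflex fricative, so [−sonorant, −voice] holds; changing it to [+voice] with all other features held fixed yields /ʐ/ (voiced retroflex fricative). No other segment meets both the structural description and the environment, so the output is [velæʐæ].

[velæʐæ]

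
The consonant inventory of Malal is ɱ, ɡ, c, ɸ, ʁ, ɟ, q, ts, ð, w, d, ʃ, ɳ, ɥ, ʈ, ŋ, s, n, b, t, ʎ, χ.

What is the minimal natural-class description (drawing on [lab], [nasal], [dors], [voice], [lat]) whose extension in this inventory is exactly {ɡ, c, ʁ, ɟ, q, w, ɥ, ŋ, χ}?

[-lat, +dors]

/ɡ, c, ʁ, ɟ, q, w, ɥ, ŋ, χ/ are all [-lateral], [+dorsal], and no other segment in the inventory matches both values. Dropping any one of them over-generates: [+dorsal] alone would also admit /ʎ/; [-lateral] alone would also admit /ɱ, ɸ, ts, ð, …/. No other single listed feature picks out exactly this set either, so fewer than two features will not do.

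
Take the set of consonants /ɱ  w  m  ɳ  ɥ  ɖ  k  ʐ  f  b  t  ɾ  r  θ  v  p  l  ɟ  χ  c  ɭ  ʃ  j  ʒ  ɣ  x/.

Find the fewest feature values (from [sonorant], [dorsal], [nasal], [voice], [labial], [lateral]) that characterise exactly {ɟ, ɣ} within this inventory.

[−sonorant, +voice, +dorsal]

Every target segment is [−sonorant], [+voice], [+dorsal]; each remaining inventory member fails at least one of these. Each conjunct is needed — [+voice, +dorsal] alone would also admit /w, ɥ, j/; [−sonorant, +dorsal] alone would also admit /k, χ, c, x/; [−sonorant, +voice] alone would also admit /ɖ, ʐ, b, v, …/ — and no other combination of two listed features has exactly this extension, so three is the minimum.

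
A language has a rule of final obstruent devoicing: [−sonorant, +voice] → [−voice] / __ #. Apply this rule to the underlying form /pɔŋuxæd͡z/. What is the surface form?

The only segment in the rule's environment that also matches [−sonorant, +voice] is /d͡z/. Applying [−voice] turns the voiced alveolar affricate into /t͡s/ (voiceless alveolar affricate), giving [pɔŋuxæt͡s].

[pɔŋuxæt͡s]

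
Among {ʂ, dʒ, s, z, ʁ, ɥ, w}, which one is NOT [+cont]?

dʒ

/dʒ/ is the voiced postalveolar affricate, which is [−continuant]; the rest — /ɥ, ʂ, w, s, z, ʁ/ — are [+continuant].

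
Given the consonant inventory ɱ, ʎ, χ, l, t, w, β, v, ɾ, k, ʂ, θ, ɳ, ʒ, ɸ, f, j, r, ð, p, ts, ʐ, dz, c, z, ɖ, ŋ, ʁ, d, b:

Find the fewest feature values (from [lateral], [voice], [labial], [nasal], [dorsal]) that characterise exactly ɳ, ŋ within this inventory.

Every target segment is [+nasal], [−labial]; each remaining inventory member fails at least one of these. Each conjunct is needed — [−labial] alone would also admit /ʎ, χ, l, t, …/; [+nasal] alone would also admit /ɱ/ — and no other single listed feature has exactly this extension, so two is the minimum.

[+nasal, −labial]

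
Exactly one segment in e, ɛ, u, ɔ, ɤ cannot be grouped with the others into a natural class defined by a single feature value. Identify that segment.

u

[high] groups all but one: /e, ɤ, ɛ, ɔ/ share [−high] while /u/ (high back rounded tense vowel) alone is [+high]. Removing any other segment would not leave a single-feature class that excludes it.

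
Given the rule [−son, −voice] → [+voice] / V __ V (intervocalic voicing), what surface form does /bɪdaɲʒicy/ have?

[bɪdaɲʒiɟy]

The only segment in the rule's environment that also matches [−son, −voice] is /c/. Applying [+voice] turns the voiceless palatal stop into /ɟ/ (voiced palatal stop), giving [bɪdaɲʒiɟy].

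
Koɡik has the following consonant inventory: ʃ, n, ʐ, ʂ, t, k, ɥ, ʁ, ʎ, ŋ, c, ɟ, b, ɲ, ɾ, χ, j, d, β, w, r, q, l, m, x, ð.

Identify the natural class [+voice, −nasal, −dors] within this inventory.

First, the [+voice] segments are /n, ʐ, ɥ, ʁ, ʎ, ŋ, ɟ, b, ɲ, ɾ, j, d, β, w, r, l, m, ð/.
Then [−nasal] gives /ʐ, ɥ, ʁ, ʎ, ɟ, b, ɾ, j, d, β, w, r, l, ð/.
Among these, [−dorsal] leaves /ʐ, b, ɾ, d, β, r, l, ð/.

ʐ, b, ɾ, d, β, r, l, ð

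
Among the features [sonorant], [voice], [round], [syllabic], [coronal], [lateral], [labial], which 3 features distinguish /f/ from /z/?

/f/ (voiceless labiodental fricative) and /z/ (voiced alveolar fricative) agree on [−sonorant], [−round], [−syllabic], [−lateral]. They differ on [voice] (/f/ [−], /z/ [+]), [labial] (/f/ [+], /z/ [−]), [coronal] (/f/ [−], /z/ [+]).

[voice], [labial], [coronal]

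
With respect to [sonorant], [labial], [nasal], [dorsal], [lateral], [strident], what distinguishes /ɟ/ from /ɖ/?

/ɟ/ is the voiced palatal stop and /ɖ/ is the voiced retroflex stop. Both are [-sonorant], [-labial], [-nasal], [-lateral], [-strident]. /ɟ/ is [+dorsal] while /ɖ/ is [-dorsal], so the distinguishing feature is [dorsal].

[dorsal]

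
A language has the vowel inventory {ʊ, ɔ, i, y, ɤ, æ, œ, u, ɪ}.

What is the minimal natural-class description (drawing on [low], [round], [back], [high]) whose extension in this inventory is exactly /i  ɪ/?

/i, ɪ/ are all [+high], [-round], and no other segment in the inventory matches both values. Dropping any one of them over-generates: [-round] alone would also admit /ɤ, æ/; [+high] alone would also admit /ʊ, y, u/. No other single listed feature picks out exactly this set either, so fewer than two features will not do.

[+high, -round]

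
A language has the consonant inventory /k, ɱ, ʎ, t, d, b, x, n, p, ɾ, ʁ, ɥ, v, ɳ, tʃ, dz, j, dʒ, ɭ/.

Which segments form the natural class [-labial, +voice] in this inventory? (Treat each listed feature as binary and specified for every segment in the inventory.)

ʎ, d, n, ɾ, ʁ, ɳ, dz, j, dʒ, ɭ

Checking each segment against [-labial], [+voice]: /ʎ/ (palatal lateral approximant), /d/ (voiced alveolar stop), /n/ (alveolar nasal), /ɾ/ (alveolar tap), /ʁ/ (voiced uvular fricative), /ɳ/ (retroflex nasal), among others, satisfy every feature; every other segment in the inventory fails at least one.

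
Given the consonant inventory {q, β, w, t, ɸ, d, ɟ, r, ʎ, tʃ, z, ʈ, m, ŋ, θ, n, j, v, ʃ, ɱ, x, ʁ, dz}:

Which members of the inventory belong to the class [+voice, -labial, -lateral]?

First, the [+voice] segments are /β, w, d, ɟ, r, ʎ, z, m, ŋ, n, j, v, ɱ, ʁ, dz/.
Within that set, [-labial] gives /d, ɟ, r, ʎ, z, ŋ, n, j, ʁ, dz/.
Of those, [-lateral] leaves /d, ɟ, r, z, ŋ, n, j, ʁ, dz/.

d, ɟ, r, z, ŋ, n, j, ʁ, dz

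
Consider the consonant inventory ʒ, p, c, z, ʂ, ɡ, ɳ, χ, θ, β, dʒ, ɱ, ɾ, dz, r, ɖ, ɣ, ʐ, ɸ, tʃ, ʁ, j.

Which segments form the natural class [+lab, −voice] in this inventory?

p, ɸ

Checking each segment against [+labial], [−voice]: /p/ (voiceless bilabial stop), /ɸ/ (voiceless bilabial fricative) satisfy every feature; every other segment in the inventory fails at least one.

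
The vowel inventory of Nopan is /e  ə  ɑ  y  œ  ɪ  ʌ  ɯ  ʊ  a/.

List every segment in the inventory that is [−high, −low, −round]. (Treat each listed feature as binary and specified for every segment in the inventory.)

First, the [−high] segments are /e, ə, ɑ, œ, ʌ, a/.
Among these, [−low] gives /e, ə, œ, ʌ/.
Of those, [−round] leaves /e, ə, ʌ/.

e, ə, ʌ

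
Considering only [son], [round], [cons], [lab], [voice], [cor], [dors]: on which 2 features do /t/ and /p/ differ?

The two segments share [−sonorant], [−round], [+consonantal], [−voice], [−dorsal]. The only features from the list on which they differ: /t/ is [−labial] while /p/ is [+labial]; /t/ is [+coronal] while /p/ is [−coronal].

[labial], [coronal]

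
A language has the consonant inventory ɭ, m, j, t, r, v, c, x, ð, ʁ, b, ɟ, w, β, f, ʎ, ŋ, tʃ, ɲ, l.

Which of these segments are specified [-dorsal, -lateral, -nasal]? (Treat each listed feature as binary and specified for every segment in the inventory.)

t, r, v, ð, b, β, f, tʃ

Checking each segment against [-dorsal], [-lateral], [-nasal]: /t/ (voiceless alveolar stop), /r/ (alveolar trill), /v/ (voiced labiodental fricative), /ð/ (voiced dental fricative), /b/ (voiced bilabial stop), /β/ (voiced bilabial fricative), among others, satisfy every feature; every other segment in the inventory fails at least one.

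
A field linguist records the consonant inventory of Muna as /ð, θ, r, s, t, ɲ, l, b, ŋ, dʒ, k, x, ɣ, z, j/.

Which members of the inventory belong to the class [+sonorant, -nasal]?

Eliminate segments failing any feature: /ð, θ, s, t, b, dʒ, k, x, ɣ, z/ are [-sonorant]; /ɲ, ŋ/ are [+nasal]. The remaining /r, l, j/ satisfy [+sonorant], [-nasal].

r, l, j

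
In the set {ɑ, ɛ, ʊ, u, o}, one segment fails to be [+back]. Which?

ɛ

Every segment except /ɛ/ is [+back]. /ɛ/ (mid front unrounded lax vowel) is [-back], so it is the exception.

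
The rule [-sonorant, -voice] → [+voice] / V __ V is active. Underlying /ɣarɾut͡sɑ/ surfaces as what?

/t͡s/ satisfies [-sonorant, -voice] and sits in V __ V. The [+voice] counterpart of the voiceless alveolar affricate is /d͡z/. Other segments in /ɣarɾut͡sɑ/ either fail the structural description or are not in the environment, so the surface form is [ɣarɾud͡zɑ].

[ɣarɾud͡zɑ]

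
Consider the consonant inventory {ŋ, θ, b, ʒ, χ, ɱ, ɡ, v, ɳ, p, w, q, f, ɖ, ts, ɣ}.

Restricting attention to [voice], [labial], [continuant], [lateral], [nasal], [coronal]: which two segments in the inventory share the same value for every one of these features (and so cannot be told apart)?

w, v

Both /w/ and /v/ are [+voice], [+labial], [+continuant], [−lateral], [−nasal], [−coronal]. Since the list omits [sonorant], [round] and [dorsal] — which do distinguish the labial-velar glide from the voiced labiodental fricative — this pair collapses; all other pairs remain distinct.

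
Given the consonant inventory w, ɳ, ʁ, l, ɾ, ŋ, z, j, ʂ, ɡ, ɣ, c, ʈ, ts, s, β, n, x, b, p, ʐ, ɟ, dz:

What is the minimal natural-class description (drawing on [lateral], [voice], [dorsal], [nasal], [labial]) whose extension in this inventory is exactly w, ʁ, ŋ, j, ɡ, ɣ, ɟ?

/w, ʁ, ŋ, j, ɡ, ɣ, ɟ/ are all [+voice], [+dorsal], and no other segment in the inventory matches both values. Dropping any one of them over-generates: [+dorsal] alone would also admit /c, x/; [+voice] alone would also admit /ɳ, l, ɾ, z, …/. No other single listed feature picks out exactly this set either, so fewer than two features will not do.

[+voice, +dorsal]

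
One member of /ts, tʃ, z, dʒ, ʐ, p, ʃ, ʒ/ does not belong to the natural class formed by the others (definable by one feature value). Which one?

p

/ʒ, ʃ, dʒ, ʐ, z, ts, tʃ/ are all [+strident], but /p/ (voiceless bilabial stop) is [−strident]. No other single segment can be removed to leave a set sharing one feature value that the removed segment lacks, so /p/ is the odd one out.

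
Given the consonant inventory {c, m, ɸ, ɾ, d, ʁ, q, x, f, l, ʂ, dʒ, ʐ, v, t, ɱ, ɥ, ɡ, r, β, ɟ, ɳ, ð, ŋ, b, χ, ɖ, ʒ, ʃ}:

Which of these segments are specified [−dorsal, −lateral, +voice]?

Eliminate segments failing any feature: /c, ʁ, q, x, ɥ, ɡ, ɟ, ŋ, χ/ are [+dorsal]; /ɸ, f, ʂ, t, ʃ/ are [−voice]; /l/ is [+lateral]. The remaining /m, ɾ, d, dʒ, ʐ, v, ɱ, r, β, ɳ, ð, b, ɖ, ʒ/ satisfy [−dorsal], [−lateral], [+voice].

m, ɾ, d, dʒ, ʐ, v, ɱ, r, β, ɳ, ð, b, ɖ, ʒ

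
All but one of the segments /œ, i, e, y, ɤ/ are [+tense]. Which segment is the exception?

œ

/y, ɤ, i, e/ are all [+tense]; /œ/ (mid front rounded lax vowel) is [−tense].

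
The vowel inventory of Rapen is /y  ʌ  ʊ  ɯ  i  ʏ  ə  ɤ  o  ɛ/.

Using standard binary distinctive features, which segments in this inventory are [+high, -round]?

Eliminate segments failing any feature: /y, ʊ, ʏ/ are [+round]; /ʌ, ə, ɤ, o, ɛ/ are [-high]. The remaining /ɯ, i/ satisfy [+high], [-round].

ɯ, i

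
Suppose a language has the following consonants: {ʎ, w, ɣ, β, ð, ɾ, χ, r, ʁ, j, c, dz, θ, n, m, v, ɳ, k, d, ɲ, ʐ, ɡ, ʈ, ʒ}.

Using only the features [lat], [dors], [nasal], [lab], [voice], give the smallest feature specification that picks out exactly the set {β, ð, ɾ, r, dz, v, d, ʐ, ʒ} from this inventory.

[+voice, −nasal, −dors]

/β, ð, ɾ, r, dz, v, d, ʐ, ʒ/ are all [+voice], [−nasal], [−dorsal], and no other segment in the inventory matches all three values. Dropping any one of them over-generates: [−nasal, −dorsal] alone would also admit /θ, ʈ/; [+voice, −dorsal] alone would also admit /n, m, ɳ/; [+voice, −nasal] alone would also admit /ʎ, w, ɣ, ʁ, …/. No other combination of two listed features picks out exactly this set either, so fewer than three features will not do.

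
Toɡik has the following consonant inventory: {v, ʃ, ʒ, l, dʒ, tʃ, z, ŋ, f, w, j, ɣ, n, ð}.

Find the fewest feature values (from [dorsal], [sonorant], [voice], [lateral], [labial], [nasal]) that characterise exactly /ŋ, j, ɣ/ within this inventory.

/ŋ, j, ɣ/ are all [-labial], [+dorsal], and no other segment in the inventory matches both values. Dropping any one of them over-generates: [+dorsal] alone would also admit /w/; [-labial] alone would also admit /ʃ, ʒ, l, dʒ, …/. No other single listed feature picks out exactly this set either, so fewer than two features will not do.

[-labial, +dorsal]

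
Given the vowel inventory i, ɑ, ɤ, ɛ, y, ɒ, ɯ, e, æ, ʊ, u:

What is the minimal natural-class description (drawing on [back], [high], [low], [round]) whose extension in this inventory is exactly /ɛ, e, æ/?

[-high, -back]

The class [-high], [-back] has exactly /ɛ, e, æ/ as its extension in this inventory. No smaller conjunction from the listed features achieves this: [-back] alone would also admit /i, y/; [-high] alone would also admit /ɑ, ɤ, ɒ/; and checking the remaining single features turns up none with this extension.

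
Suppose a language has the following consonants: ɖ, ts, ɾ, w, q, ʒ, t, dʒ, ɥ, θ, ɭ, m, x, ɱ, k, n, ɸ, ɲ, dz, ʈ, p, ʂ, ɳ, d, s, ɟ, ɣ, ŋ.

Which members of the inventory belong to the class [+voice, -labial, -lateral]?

ɖ, ɾ, ʒ, dʒ, n, ɲ, dz, ɳ, d, ɟ, ɣ, ŋ

Eliminate segments failing any feature: /ts, q, t, θ, x, k, ɸ, ʈ, p, ʂ, s/ are [-voice]; /w, ɥ, m, ɱ/ are [+labial]; /ɭ/ is [+lateral]. The remaining /ɖ, ɾ, ʒ, dʒ, n, ɲ, dz, ɳ, d, ɟ, ɣ, ŋ/ satisfy [+voice], [-labial], [-lateral].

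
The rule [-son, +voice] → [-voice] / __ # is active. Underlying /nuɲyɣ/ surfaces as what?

[nuɲyx]

/ɣ/ satisfies [-son, +voice] and sits in __ #. The [-voice] counterpart of the voiced velar fricative is /x/. Other segments in /nuɲyɣ/ either fail the structural description or are not in the environment, so the surface form is [nuɲyx].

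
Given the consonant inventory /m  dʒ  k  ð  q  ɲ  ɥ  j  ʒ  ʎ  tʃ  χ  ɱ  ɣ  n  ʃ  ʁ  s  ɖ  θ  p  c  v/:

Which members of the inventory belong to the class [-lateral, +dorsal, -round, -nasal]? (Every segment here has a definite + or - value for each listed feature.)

k, q, j, χ, ɣ, ʁ, c

Eliminate segments failing any feature: /m, dʒ, ð, ʒ, tʃ, ɱ, n, ʃ, s, ɖ, θ, p, v/ are [-dorsal]; /ɲ/ is [+nasal]; /ɥ/ is [+round]; /ʎ/ is [+lateral]. The remaining /k, q, j, χ, ɣ, ʁ, c/ satisfy [-lateral], [+dorsal], [-round], [-nasal].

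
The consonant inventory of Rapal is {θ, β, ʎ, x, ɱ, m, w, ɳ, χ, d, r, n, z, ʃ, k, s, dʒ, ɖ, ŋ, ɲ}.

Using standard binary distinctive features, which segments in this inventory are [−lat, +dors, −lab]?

x, χ, k, ŋ, ɲ

Eliminate segments failing any feature: /θ, β, ɱ, m, ɳ, d, r, n, z, ʃ, s, dʒ, ɖ/ are [−dorsal]; /ʎ/ is [+lateral]; /w/ is [+labial]. The remaining /x, χ, k, ŋ, ɲ/ satisfy [−lateral], [+dorsal], [−labial].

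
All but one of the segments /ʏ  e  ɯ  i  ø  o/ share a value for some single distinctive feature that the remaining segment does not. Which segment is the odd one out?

ʏ

/i, ø, ɯ, e, o/ are all [+tense], but /ʏ/ (high front rounded lax vowel) is [-tense]. No other single segment can be removed to leave a set sharing one feature value that the removed segment lacks, so /ʏ/ is the odd one out.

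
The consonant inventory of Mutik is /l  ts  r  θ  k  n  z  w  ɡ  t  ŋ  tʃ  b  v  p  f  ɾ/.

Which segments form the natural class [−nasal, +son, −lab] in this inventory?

l, r, ɾ

Checking each segment against [−nasal], [+sonorant], [−labial]: /l/ (alveolar lateral approximant), /r/ (alveolar trill), /ɾ/ (alveolar tap) satisfy every feature; every other segment in the inventory fails at least one.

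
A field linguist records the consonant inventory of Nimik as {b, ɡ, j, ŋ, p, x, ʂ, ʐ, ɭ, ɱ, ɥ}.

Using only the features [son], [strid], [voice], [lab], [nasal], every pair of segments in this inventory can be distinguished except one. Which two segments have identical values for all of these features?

j, ɭ

Both /j/ and /ɭ/ are [+sonorant], [−strident], [+voice], [−labial], [−nasal]. Since the list omits [lateral] and [dorsal] — which do distinguish the palatal glide from the retroflex lateral approximant — this pair collapses; all other pairs remain distinct.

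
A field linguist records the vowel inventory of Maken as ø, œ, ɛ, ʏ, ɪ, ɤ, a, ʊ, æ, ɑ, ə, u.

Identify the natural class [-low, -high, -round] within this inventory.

Among the inventory, the [-low] segments are /ø, œ, ɛ, ʏ, ɪ, ɤ, ʊ, ə, u/.
Intersecting with [-high] gives /ø, œ, ɛ, ɤ, ə/.
Within that set, [-round] leaves /ɛ, ɤ, ə/.

ɛ, ɤ, ə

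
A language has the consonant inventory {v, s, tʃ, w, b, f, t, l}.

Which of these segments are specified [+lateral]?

The [+lateral] segments here are /l/; the remaining /v, s, tʃ, w, b, f, t/ are [−lateral].

l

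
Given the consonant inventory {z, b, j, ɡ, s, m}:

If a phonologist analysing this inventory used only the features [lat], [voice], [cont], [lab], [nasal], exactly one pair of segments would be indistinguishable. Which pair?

Both /j/ and /z/ are [-lateral], [+voice], [+continuant], [-labial], [-nasal]. Since the list omits [sonorant], [strident] and [dorsal] — which do distinguish the palatal glide from the voiced alveolar fricative — this pair collapses; all other pairs remain distinct.

j, z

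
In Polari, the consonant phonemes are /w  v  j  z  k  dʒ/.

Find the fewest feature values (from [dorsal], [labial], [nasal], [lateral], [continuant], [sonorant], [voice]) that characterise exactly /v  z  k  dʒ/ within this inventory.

[−sonorant]

/v, z, k, dʒ/ are exactly the [−sonorant] segments in the inventory, so a single feature suffices.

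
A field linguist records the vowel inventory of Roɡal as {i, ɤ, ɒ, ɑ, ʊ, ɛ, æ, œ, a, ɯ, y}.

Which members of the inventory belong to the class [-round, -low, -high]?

ɤ, ɛ

Checking each segment against [-round], [-low], [-high]: /ɤ/ (mid back unrounded tense vowel), /ɛ/ (mid front unrounded lax vowel) satisfy every feature; every other segment in the inventory fails at least one.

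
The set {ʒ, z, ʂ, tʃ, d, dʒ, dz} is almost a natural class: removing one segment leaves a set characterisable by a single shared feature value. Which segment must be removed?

d

The remaining segments after removing /d/ share [+strident]; /d/ (voiced alveolar stop) is [−strident]. For every other candidate removal, the leftover set fails to share any single feature value that the removed segment lacks.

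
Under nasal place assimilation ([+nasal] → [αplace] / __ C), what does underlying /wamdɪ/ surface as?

[wandɪ]

/m/ sits before the [+coronal] consonant /d/, so it takes on [+coronal] and surfaces as /n/. The rest of the form is unaffected: [wandɪ].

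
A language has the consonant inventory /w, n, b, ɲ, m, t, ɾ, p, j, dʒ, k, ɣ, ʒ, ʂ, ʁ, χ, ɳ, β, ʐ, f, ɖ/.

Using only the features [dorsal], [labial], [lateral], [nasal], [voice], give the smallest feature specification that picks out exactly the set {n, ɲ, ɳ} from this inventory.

[+nasal, -labial]

The class [+nasal], [-labial] has exactly /n, ɲ, ɳ/ as its extension in this inventory. No smaller conjunction from the listed features achieves this: [-labial] alone would also admit /t, ɾ, j, dʒ, …/; [+nasal] alone would also admit /m/; and checking the remaining single features turns up none with this extension.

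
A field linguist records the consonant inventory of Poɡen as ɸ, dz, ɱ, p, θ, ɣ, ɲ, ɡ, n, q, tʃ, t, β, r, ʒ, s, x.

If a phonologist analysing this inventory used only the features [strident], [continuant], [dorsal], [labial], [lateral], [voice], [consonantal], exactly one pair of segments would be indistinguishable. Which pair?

On the given features, /ɡ/ and /ɲ/ have an identical profile: [−strident], [−continuant], [+dorsal], [−labial], [−lateral], [+voice], [+consonantal]. No other two segments in the inventory coincide on all 7 features. (They do differ in [sonorant], [nasal] and [back], which are not among the given features.)

ɡ, ɲ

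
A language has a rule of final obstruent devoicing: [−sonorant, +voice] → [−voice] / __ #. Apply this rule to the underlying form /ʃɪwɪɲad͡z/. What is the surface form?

/d͡z/ satisfies [−sonorant, +voice] and sits in __ #. The [−voice] counterpart of the voiced alveolar affricate is /t͡s/. Other segments in /ʃɪwɪɲad͡z/ either fail the structural description or are not in the environment, so the surface form is [ʃɪwɪɲat͡s].

[ʃɪwɪɲat͡s]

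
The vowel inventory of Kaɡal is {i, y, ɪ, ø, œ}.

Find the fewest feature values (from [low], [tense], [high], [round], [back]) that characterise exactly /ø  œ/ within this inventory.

[−high]

/ø, œ/ are exactly the [−high] segments in the inventory, so a single feature suffices.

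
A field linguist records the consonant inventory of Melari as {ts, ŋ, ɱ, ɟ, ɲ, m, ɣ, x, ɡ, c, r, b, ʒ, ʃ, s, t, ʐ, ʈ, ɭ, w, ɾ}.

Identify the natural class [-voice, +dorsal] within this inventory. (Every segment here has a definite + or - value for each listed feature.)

Eliminate segments failing any feature: /ts, ʃ, s, t, ʈ/ are [-dorsal]; /ŋ, ɱ, ɟ, ɲ, m, ɣ, ɡ, r, b, ʒ, ʐ, ɭ, w, ɾ/ are [+voice]. The remaining /x, c/ satisfy [-voice], [+dorsal].

x, c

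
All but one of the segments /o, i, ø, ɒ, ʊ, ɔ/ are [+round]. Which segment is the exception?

/ɔ, ø, ɒ, ʊ, o/ are all [+round]; /i/ (high front unrounded tense vowel) is [-round].

i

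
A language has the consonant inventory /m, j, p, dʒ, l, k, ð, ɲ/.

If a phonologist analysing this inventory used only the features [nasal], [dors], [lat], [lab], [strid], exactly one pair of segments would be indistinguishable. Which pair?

k, j

Both /k/ and /j/ are [−nasal], [+dorsal], [−lateral], [−labial], [−strident]. Since the list omits [sonorant], [voice], [continuant] and [back] — which do distinguish the voiceless velar stop from the palatal glide — this pair collapses; all other pairs remain distinct.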